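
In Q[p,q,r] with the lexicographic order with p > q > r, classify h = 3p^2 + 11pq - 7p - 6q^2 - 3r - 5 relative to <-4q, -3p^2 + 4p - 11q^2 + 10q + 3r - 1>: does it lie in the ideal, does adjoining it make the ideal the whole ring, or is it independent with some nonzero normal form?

First compute the reduced Gröbner basis of I by Buchberger's algorithm.
f_1 = -4q, LT = q.
f_2 = -3p^2 + 4p - 11q^2 + 10q + 3r - 1, LT = p^2.

S(f_1,f_2): leading monomials are coprime, so the S-polynomial reduces to 0 (Buchberger's first criterion).
Every S-polynomial of the final basis reduces to 0, so we have a Gröbner basis.
Inter-reduce: drop elements whose leading term is divisible by another's, tail-reduce, and make monic.
Reduced Gröbner basis: {p^2 - 4/3p - r + 1/3, q}.
Label its elements g_1 = p^2 - 4/3p - r + 1/3, g_2 = q.

Reduce h = 3p^2 + 11pq - 7p - 6q^2 - 3r - 5 modulo G:
  leading term p^2: subtract (3)·g_1 from 3p^2 + 11pq - 7p - 6q^2 - 3r - 5 → 11pq - 3p - 6q^2 - 6
  leading term pq: subtract (11p)·g_2 from 11pq - 3p - 6q^2 - 6 → -3p - 6q^2 - 6
  leading term p: no divisor's leading term divides it; move -3p to the remainder.
  leading term q^2: subtract (-6q)·g_2 from -6q^2 - 6 → -6
  leading term 1: no divisor's leading term divides it; move -6 to the remainder.
  normal form = -3p - 6.
The normal form is nonzero, so h ∉ I. Since h minus its normal form lies in I, I + (h) = I + (n) where n = -3p - 6; decide whether this ideal is the whole ring.
Run Buchberger on G together with n (pairs among the g_i already reduce to 0 since G is a Gröbner basis):
g_1 = p^2 - 4/3p - r + 1/3, LT = p^2.
g_2 = q, LT = q.
n = -3p - 6, LT = p.

S(g_1,g_2): leading monomials are coprime, so the S-polynomial reduces to 0 (Buchberger's first criterion).
S(g_1,n): lcm = p^2. S = -10/3p - r + 1/3.
  leading term p: subtract (10/9)·n from -10/3p - r + 1/3 → -r + 7
  leading term r: no divisor's leading term divides it; move -r to the remainder.
  leading term 1: no divisor's leading term divides it; move 7 to the remainder.
  remainder -r + 7 ≠ 0; add m_4 = -r + 7 to the basis.

S(g_2,n): leading monomials are coprime, so the S-polynomial reduces to 0 (Buchberger's first criterion).
S(g_1,m_4): leading monomials are coprime, so the S-polynomial reduces to 0 (Buchberger's first criterion).
S(g_2,m_4): leading monomials are coprime, so the S-polynomial reduces to 0 (Buchberger's first criterion).
S(n,m_4): leading monomials are coprime, so the S-polynomial reduces to 0 (Buchberger's first criterion).
Every S-polynomial of the final basis reduces to 0, so we have a Gröbner basis.
Inter-reduce: drop elements whose leading term is divisible by another's, tail-reduce, and make monic.
Reduced Gröbner basis: {p + 2, q, r - 7}.
The reduced Gröbner basis of I + (h) is {p + 2, q, r - 7} ≠ {1}, a proper ideal, so the enlarged system stays consistent: h is independent of I, with normal form -3p - 6.

3p^2 + 11pq - 7p - 6q^2 - 3r - 5 is independent of I; its normal form modulo I is -3p - 6.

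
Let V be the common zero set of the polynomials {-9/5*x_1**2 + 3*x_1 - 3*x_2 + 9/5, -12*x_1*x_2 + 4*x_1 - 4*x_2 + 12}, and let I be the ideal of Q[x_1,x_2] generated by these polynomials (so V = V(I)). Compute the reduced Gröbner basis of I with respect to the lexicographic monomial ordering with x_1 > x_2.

G = {x_1 + 15/8*x_2**2 - x_2 - 15/8, x_2**3 - 13/15*x_2**2 - x_2 + 13/15}

f_1 = -9/5*x_1**2 + 3*x_1 - 3*x_2 + 9/5, LT = x_1**2.
f_2 = -12*x_1*x_2 + 4*x_1 - 4*x_2 + 12, LT = x_1*x_2.

S(f_1,f_2): lcm = x_1**2*x_2. S = 1/3*x_1**2 - 2*x_1*x_2 + x_1 + 5/3*x_2**2 - x_2.
  leading term x_1**2: subtract (-5/27)·f_1 from 1/3*x_1**2 - 2*x_1*x_2 + x_1 + 5/3*x_2**2 - x_2 → -2*x_1*x_2 + 14/9*x_1 + 5/3*x_2**2 - 14/9*x_2 + 1/3
  leading term x_1*x_2: subtract (1/6)·f_2 from -2*x_1*x_2 + 14/9*x_1 + 5/3*x_2**2 - 14/9*x_2 + 1/3 → 8/9*x_1 + 5/3*x_2**2 - 8/9*x_2 - 5/3
  leading term x_1: no divisor's leading term divides it; move 8/9*x_1 to the remainder.
  leading term x_2**2: no divisor's leading term divides it; move 5/3*x_2**2 to the remainder.
  leading term x_2: no divisor's leading term divides it; move -8/9*x_2 to the remainder.
  leading term 1: no divisor's leading term divides it; move -5/3 to the remainder.
  remainder 8/9*x_1 + 5/3*x_2**2 - 8/9*x_2 - 5/3 ≠ 0; add g_3 = 8/9*x_1 + 5/3*x_2**2 - 8/9*x_2 - 5/3 to the basis.

S(f_1,g_3): lcm = x_1**2. S = -15/8*x_1*x_2**2 + x_1*x_2 + 5/24*x_1 + 5/3*x_2 - 1.
  leading term x_1*x_2**2: subtract (5/32*x_2)·f_2 from -15/8*x_1*x_2**2 + x_1*x_2 + 5/24*x_1 + 5/3*x_2 - 1 → 3/8*x_1*x_2 + 5/24*x_1 + 5/8*x_2**2 - 5/24*x_2 - 1
  leading term x_1*x_2: subtract (-1/32)·f_2 from 3/8*x_1*x_2 + 5/24*x_1 + 5/8*x_2**2 - 5/24*x_2 - 1 → 1/3*x_1 + 5/8*x_2**2 - 1/3*x_2 - 5/8
  leading term x_1: subtract (3/8)·g_3 from 1/3*x_1 + 5/8*x_2**2 - 1/3*x_2 - 5/8 → 0
  remainder 0.

S(f_2,g_3): lcm = x_1*x_2. S = -1/3*x_1 - 15/8*x_2**3 + x_2**2 + 53/24*x_2 - 1.
  leading term x_1: subtract (-3/8)·g_3 from -1/3*x_1 - 15/8*x_2**3 + x_2**2 + 53/24*x_2 - 1 → -15/8*x_2**3 + 13/8*x_2**2 + 15/8*x_2 - 13/8
  leading term x_2**3: no divisor's leading term divides it; move -15/8*x_2**3 to the remainder.
  leading term x_2**2: no divisor's leading term divides it; move 13/8*x_2**2 to the remainder.
  leading term x_2: no divisor's leading term divides it; move 15/8*x_2 to the remainder.
  leading term 1: no divisor's leading term divides it; move -13/8 to the remainder.
  remainder -15/8*x_2**3 + 13/8*x_2**2 + 15/8*x_2 - 13/8 ≠ 0; add g_4 = -15/8*x_2**3 + 13/8*x_2**2 + 15/8*x_2 - 13/8 to the basis.

S(f_1,g_4): leading monomials are coprime, so the S-polynomial reduces to 0 (Buchberger's first criterion).
S(f_2,g_4): lcm = x_1*x_2**3. S = 8/15*x_1*x_2**2 + x_1*x_2 - 13/15*x_1 + 1/3*x_2**3 - x_2**2.
  leading term x_1*x_2**2: subtract (-2/45*x_2)·f_2 from 8/15*x_1*x_2**2 + x_1*x_2 - 13/15*x_1 + 1/3*x_2**3 - x_2**2 → 53/45*x_1*x_2 - 13/15*x_1 + 1/3*x_2**3 - 53/45*x_2**2 + 8/15*x_2
  leading term x_1*x_2: subtract (-53/540)·f_2 from 53/45*x_1*x_2 - 13/15*x_1 + 1/3*x_2**3 - 53/45*x_2**2 + 8/15*x_2 → -64/135*x_1 + 1/3*x_2**3 - 53/45*x_2**2 + 19/135*x_2 + 53/45
  leading term x_1: subtract (-8/15)·g_3 from -64/135*x_1 + 1/3*x_2**3 - 53/45*x_2**2 + 19/135*x_2 + 53/45 → 1/3*x_2**3 - 13/45*x_2**2 - 1/3*x_2 + 13/45
  leading term x_2**3: subtract (-8/45)·g_4 from 1/3*x_2**3 - 13/45*x_2**2 - 1/3*x_2 + 13/45 → 0
  remainder 0.

S(g_3,g_4): leading monomials are coprime, so the S-polynomial reduces to 0 (Buchberger's first criterion).
Every S-polynomial of the final basis reduces to 0, so we have a Gröbner basis.
Inter-reduce: drop elements whose leading term is divisible by another's, tail-reduce, and make monic.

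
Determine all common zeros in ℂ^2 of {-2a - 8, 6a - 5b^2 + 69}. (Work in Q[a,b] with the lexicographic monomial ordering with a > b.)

Compute a lex Gröbner basis by Buchberger's algorithm.
f_1 = -2a - 8, LT = a.
f_2 = 6a - 5b^2 + 69, LT = a.

S(f_1,f_2): lcm = a. S = 5/6b^2 - 15/2.
  leading term b^2: no divisor's leading term divides it; move 5/6b^2 to the remainder.
  leading term 1: no divisor's leading term divides it; move -15/2 to the remainder.
  remainder 5/6b^2 - 15/2 ≠ 0; add h_3 = 5/6b^2 - 15/2 to the basis.

The other S-polynomials (S(f_1,h_3), S(f_2,h_3)) all reduce to 0 modulo the current basis, so we have a Gröbner basis.
Inter-reduce: drop elements whose leading term is divisible by another's, tail-reduce, and make monic.
Reduced Gröbner basis: {a + 4, b^2 - 9}.

Since the basis is lex-ordered, b^2 - 9 is univariate in b. Its roots are {-3, 3}. Back-substituting each root into the other basis elements fixes the other coordinates.
  b = -3: the earlier basis element becomes a + 4 = 0, giving a = -4 — point (-4, -3).
  b = 3: the earlier basis element becomes a + 4 = 0, giving a = -4 — point (-4, 3).
Each listed point satisfies every original equation (direct substitution).
A lex Gröbner basis triangularizes the system, enabling back-substitution.

{(-4, -3), (-4, 3)}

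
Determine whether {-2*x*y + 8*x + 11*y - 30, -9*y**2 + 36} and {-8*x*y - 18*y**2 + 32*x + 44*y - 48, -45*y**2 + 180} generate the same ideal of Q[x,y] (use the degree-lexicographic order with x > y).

Since reduced Gröbner bases are canonical representatives of ideals under a given ordering, it suffices to compute and compare them.
Buchberger on the first generating set:
f_1 = -2*x*y + 8*x + 11*y - 30, LT = x*y.
f_2 = -9*y**2 + 36, LT = y**2.

S(f_1,f_2): lcm = x*y**2. S = -4*x*y - 11/2*y**2 + 4*x + 15*y.
  leading term x*y: subtract (2)·f_1 from -4*x*y - 11/2*y**2 + 4*x + 15*y → -11/2*y**2 - 12*x - 7*y + 60
  leading term y**2: subtract (11/18)·f_2 from -11/2*y**2 - 12*x - 7*y + 60 → -12*x - 7*y + 38
  leading term x: no divisor's leading term divides it; move -12*x to the remainder.
  leading term y: no divisor's leading term divides it; move -7*y to the remainder.
  leading term 1: no divisor's leading term divides it; move 38 to the remainder.
  remainder -12*x - 7*y + 38 ≠ 0; add g_3 = -12*x - 7*y + 38 to the basis.

The other S-polynomials (S(f_1,g_3), S(f_2,g_3)) all reduce to 0 modulo the current basis, so we have a Gröbner basis.
Inter-reduce: drop elements whose leading term is divisible by another's, tail-reduce, and make monic.
Reduced Gröbner basis: {y**2 - 4, x + 7/12*y - 19/6}.

Buchberger on the second generating set:
h_1 = -8*x*y - 18*y**2 + 32*x + 44*y - 48, LT = x*y.
h_2 = -45*y**2 + 180, LT = y**2.

S(h_1,h_2): lcm = x*y**2. S = 9/4*y**3 - 4*x*y - 11/2*y**2 + 4*x + 6*y.
  leading term y**3: subtract (-1/20*y)·h_2 from 9/4*y**3 - 4*x*y - 11/2*y**2 + 4*x + 6*y → -4*x*y - 11/2*y**2 + 4*x + 15*y
  leading term x*y: subtract (1/2)·h_1 from -4*x*y - 11/2*y**2 + 4*x + 15*y → 7/2*y**2 - 12*x - 7*y + 24
  leading term y**2: subtract (-7/90)·h_2 from 7/2*y**2 - 12*x - 7*y + 24 → -12*x - 7*y + 38
  leading term x: no divisor's leading term divides it; move -12*x to the remainder.
  leading term y: no divisor's leading term divides it; move -7*y to the remainder.
  leading term 1: no divisor's leading term divides it; move 38 to the remainder.
  remainder -12*x - 7*y + 38 ≠ 0; add k_3 = -12*x - 7*y + 38 to the basis.

The other S-polynomials (S(h_1,k_3), S(h_2,k_3)) all reduce to 0 modulo the current basis, so we have a Gröbner basis.
Inter-reduce: drop elements whose leading term is divisible by another's, tail-reduce, and make monic.
Reduced Gröbner basis: {y**2 - 4, x + 7/12*y - 19/6}.

These coincide, so the ideals are equal.

Yes, the ideals are equal.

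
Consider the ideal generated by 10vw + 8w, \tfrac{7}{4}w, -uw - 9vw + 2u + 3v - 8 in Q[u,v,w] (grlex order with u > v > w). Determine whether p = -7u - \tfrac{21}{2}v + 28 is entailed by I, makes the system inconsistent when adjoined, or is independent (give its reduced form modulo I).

First compute the reduced Gröbner basis of I by Buchberger's algorithm.
f_1 = 10vw + 8w, LT = vw.
f_2 = \tfrac{7}{4}w, LT = w.
f_3 = -uw - 9vw + 2u + 3v - 8, LT = uw.

S(f_1,f_3): lcm = uvw. S = -9v^{2}w + 2uv + \tfrac{4}{5}uw + 3v^{2} - 8v.
  leading term v^{2}w: subtract (-\tfrac{9}{10}v)·f_1 from -9v^{2}w + 2uv + \tfrac{4}{5}uw + 3v^{2} - 8v → 2uv + \tfrac{4}{5}uw + 3v^{2} + \tfrac{36}{5}vw - 8v
  leading term uv: no divisor's leading term divides it; move 2uv to the remainder.
  leading term uw: subtract (\tfrac{16}{35}u)·f_2 from \tfrac{4}{5}uw + 3v^{2} + \tfrac{36}{5}vw - 8v → 3v^{2} + \tfrac{36}{5}vw - 8v
  leading term v^{2}: no divisor's leading term divides it; move 3v^{2} to the remainder.
  leading term vw: subtract (\tfrac{18}{25})·f_1 from \tfrac{36}{5}vw - 8v → -8v - \tfrac{144}{25}w
  leading term v: no divisor's leading term divides it; move -8v to the remainder.
  leading term w: subtract (-\tfrac{576}{175})·f_2 from -\tfrac{144}{25}w → 0
  remainder 2uv + 3v^{2} - 8v ≠ 0; add h_4 = 2uv + 3v^{2} - 8v to the basis.

S(f_2,f_3): lcm = uw. S = -9vw + 2u + 3v - 8.
  leading term vw: subtract (-\tfrac{9}{10})·f_1 from -9vw + 2u + 3v - 8 → 2u + 3v + \tfrac{36}{5}w - 8
  leading term u: no divisor's leading term divides it; move 2u to the remainder.
  leading term v: no divisor's leading term divides it; move 3v to the remainder.
  leading term w: subtract (\tfrac{144}{35})·f_2 from \tfrac{36}{5}w - 8 → -8
  leading term 1: no divisor's leading term divides it; move -8 to the remainder.
  remainder 2u + 3v - 8 ≠ 0; add h_5 = 2u + 3v - 8 to the basis.

The other S-polynomials (S(f_1,f_2), S(f_1,h_4), S(f_2,h_4), S(f_3,h_4), S(f_1,h_5), S(f_2,h_5), S(f_3,h_5), S(h_4,h_5)) all reduce to 0 modulo the current basis, so we have a Gröbner basis.
Inter-reduce: drop elements whose leading term is divisible by another's, tail-reduce, and make monic.
Reduced Gröbner basis: {u + \tfrac{3}{2}v - 4, w}.
Label its elements g_1 = u + \tfrac{3}{2}v - 4, g_2 = w.

Reduce p = -7u - \tfrac{21}{2}v + 28 modulo G:
  leading term u: subtract (-7)·g_1 from -7u - \tfrac{21}{2}v + 28 → 0
  normal form = 0.
Since the normal form is 0, p ∈ I.

-7u - \tfrac{21}{2}v + 28 lies in I (it reduces to 0).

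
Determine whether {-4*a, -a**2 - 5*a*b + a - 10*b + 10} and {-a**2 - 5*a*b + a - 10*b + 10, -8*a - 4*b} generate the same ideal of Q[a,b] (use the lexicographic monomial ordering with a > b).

Two ideals are equal iff their reduced Gröbner bases coincide (the reduced basis is unique for a fixed ordering).
Buchberger on the first generating set:
f_1 = -4*a, LT = a.
f_2 = -a**2 - 5*a*b + a - 10*b + 10, LT = a**2.

S(f_1,f_2): lcm = a**2. S = -5*a*b + a - 10*b + 10.
  leading term a*b: subtract (5/4*b)·f_1 from -5*a*b + a - 10*b + 10 → a - 10*b + 10
  leading term a: subtract (-1/4)·f_1 from a - 10*b + 10 → -10*b + 10
  leading term b: no divisor's leading term divides it; move -10*b to the remainder.
  leading term 1: no divisor's leading term divides it; move 10 to the remainder.
  remainder -10*b + 10 ≠ 0; add g_3 = -10*b + 10 to the basis.

The other S-polynomials (S(f_1,g_3), S(f_2,g_3)) all reduce to 0 modulo the current basis, so we have a Gröbner basis.
Inter-reduce: drop elements whose leading term is divisible by another's, tail-reduce, and make monic.
Reduced Gröbner basis: {a, b - 1}.

Buchberger on the second generating set:
h_1 = -a**2 - 5*a*b + a - 10*b + 10, LT = a**2.
h_2 = -8*a - 4*b, LT = a.

S(h_1,h_2): lcm = a**2. S = 9/2*a*b - a + 10*b - 10.
  leading term a*b: subtract (-9/16*b)·h_2 from 9/2*a*b - a + 10*b - 10 → -a - 9/4*b**2 + 10*b - 10
  leading term a: subtract (1/8)·h_2 from -a - 9/4*b**2 + 10*b - 10 → -9/4*b**2 + 21/2*b - 10
  leading term b**2: no divisor's leading term divides it; move -9/4*b**2 to the remainder.
  leading term b: no divisor's leading term divides it; move 21/2*b to the remainder.
  leading term 1: no divisor's leading term divides it; move -10 to the remainder.
  remainder -9/4*b**2 + 21/2*b - 10 ≠ 0; add k_3 = -9/4*b**2 + 21/2*b - 10 to the basis.

The other S-polynomials (S(h_1,k_3), S(h_2,k_3)) all reduce to 0 modulo the current basis, so we have a Gröbner basis.
Inter-reduce: drop elements whose leading term is divisible by another's, tail-reduce, and make monic.
Reduced Gröbner basis: {a + 1/2*b, b**2 - 14/3*b + 40/9}.

These differ, so the ideals are not equal.

No, the ideals differ.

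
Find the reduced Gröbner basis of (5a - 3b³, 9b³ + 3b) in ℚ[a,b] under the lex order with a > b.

The reduced Gröbner basis is the canonical form of the ideal for this ordering.

f_1 = 5a - 3b³, LT = a.
f_2 = 9b³ + 3b, LT = b³.

The S-polynomials (S(f_1,f_2)) all reduce to 0 modulo the current basis, so we have a Gröbner basis.

G = {a + ⅕b, b³ + ⅓b}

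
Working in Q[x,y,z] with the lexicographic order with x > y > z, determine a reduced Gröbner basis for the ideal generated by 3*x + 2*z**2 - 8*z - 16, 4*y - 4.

f_1 = 3*x + 2*z**2 - 8*z - 16, LT = x.
f_2 = 4*y - 4, LT = y.

The S-polynomials (S(f_1,f_2)) all reduce to 0 modulo the current basis, so we have a Gröbner basis.

G = {x + 2/3*z**2 - 8/3*z - 16/3, y - 1}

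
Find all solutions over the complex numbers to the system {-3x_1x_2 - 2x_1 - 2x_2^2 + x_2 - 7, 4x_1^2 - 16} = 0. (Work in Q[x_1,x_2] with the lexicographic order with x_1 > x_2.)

{(-2, 1/2), (-2, 3), (2, -5/4 - 3*sqrt(7)*I/4), (2, -5/4 + 3*sqrt(7)*I/4)}

Compute a lex Gröbner basis by Buchberger's algorithm.
f_1 = -3x_1x_2 - 2x_1 - 2x_2^2 + x_2 - 7, LT = x_1x_2.
f_2 = 4x_1^2 - 16, LT = x_1^2.

S(f_1,f_2): lcm = x_1^2x_2. S = 2/3x_1^2 + 2/3x_1x_2^2 - 1/3x_1x_2 + 7/3x_1 + 4x_2.
  leading term x_1^2: subtract (1/6)·f_2 from 2/3x_1^2 + 2/3x_1x_2^2 - 1/3x_1x_2 + 7/3x_1 + 4x_2 → 2/3x_1x_2^2 - 1/3x_1x_2 + 7/3x_1 + 4x_2 + 8/3
  leading term x_1x_2^2: subtract (-2/9x_2)·f_1 from 2/3x_1x_2^2 - 1/3x_1x_2 + 7/3x_1 + 4x_2 + 8/3 → -7/9x_1x_2 + 7/3x_1 - 4/9x_2^3 + 2/9x_2^2 + 22/9x_2 + 8/3
  leading term x_1x_2: subtract (7/27)·f_1 from -7/9x_1x_2 + 7/3x_1 - 4/9x_2^3 + 2/9x_2^2 + 22/9x_2 + 8/3 → 77/27x_1 - 4/9x_2^3 + 20/27x_2^2 + 59/27x_2 + 121/27
  leading term x_1: no divisor's leading term divides it; move 77/27x_1 to the remainder.
  leading term x_2^3: no divisor's leading term divides it; move -4/9x_2^3 to the remainder.
  leading term x_2^2: no divisor's leading term divides it; move 20/27x_2^2 to the remainder.
  leading term x_2: no divisor's leading term divides it; move 59/27x_2 to the remainder.
  leading term 1: no divisor's leading term divides it; move 121/27 to the remainder.
  remainder 77/27x_1 - 4/9x_2^3 + 20/27x_2^2 + 59/27x_2 + 121/27 ≠ 0; add h_3 = 77/27x_1 - 4/9x_2^3 + 20/27x_2^2 + 59/27x_2 + 121/27 to the basis.

S(f_1,h_3): lcm = x_1x_2. S = 2/3x_1 + 12/77x_2^4 - 20/77x_2^3 - 23/231x_2^2 - 40/21x_2 + 7/3.
  leading term x_1: subtract (18/77)·h_3 from 2/3x_1 + 12/77x_2^4 - 20/77x_2^3 - 23/231x_2^2 - 40/21x_2 + 7/3 → 12/77x_2^4 - 12/77x_2^3 - 3/11x_2^2 - 186/77x_2 + 9/7
  leading term x_2^4: no divisor's leading term divides it; move 12/77x_2^4 to the remainder.
  leading term x_2^3: no divisor's leading term divides it; move -12/77x_2^3 to the remainder.
  leading term x_2^2: no divisor's leading term divides it; move -3/11x_2^2 to the remainder.
  leading term x_2: no divisor's leading term divides it; move -186/77x_2 to the remainder.
  leading term 1: no divisor's leading term divides it; move 9/7 to the remainder.
  remainder 12/77x_2^4 - 12/77x_2^3 - 3/11x_2^2 - 186/77x_2 + 9/7 ≠ 0; add h_4 = 12/77x_2^4 - 12/77x_2^3 - 3/11x_2^2 - 186/77x_2 + 9/7 to the basis.

The other S-polynomials (S(f_2,h_3), S(f_1,h_4), S(f_2,h_4), S(h_3,h_4)) all reduce to 0 modulo the current basis, so we have a Gröbner basis.
Inter-reduce: drop elements whose leading term is divisible by another's, tail-reduce, and make monic.
Reduced Gröbner basis: {x_1 - 12/77x_2^3 + 20/77x_2^2 + 59/77x_2 + 11/7, x_2^4 - x_2^3 - 7/4x_2^2 - 31/2x_2 + 33/4}.

The lex basis is triangular: the last element involves only x_2. Solving x_2^4 - x_2^3 - 7/4x_2^2 - 31/2x_2 + 33/4 = 0 gives x_2 ∈ {1/2, 3, -5/4 - 3*sqrt(7)*I/4, -5/4 + 3*sqrt(7)*I/4}; substituting each value into the earlier elements determines the remaining variables.
  x_2 = 1/2: the earlier basis element becomes x_1 + 2 = 0, giving x_1 = -2 — point (-2, 1/2).
  x_2 = 3: the earlier basis element becomes x_1 + 2 = 0, giving x_1 = -2 — point (-2, 3).
  x_2 = -5/4 - 3*sqrt(7)*I/4: the earlier basis element becomes x_1 - 2 = 0, giving x_1 = 2 — point (2, -5/4 - 3*sqrt(7)*I/4).
  x_2 = -5/4 + 3*sqrt(7)*I/4: the earlier basis element becomes x_1 - 2 = 0, giving x_1 = 2 — point (2, -5/4 + 3*sqrt(7)*I/4).
Substituting each solution back into the original system confirms all equations vanish.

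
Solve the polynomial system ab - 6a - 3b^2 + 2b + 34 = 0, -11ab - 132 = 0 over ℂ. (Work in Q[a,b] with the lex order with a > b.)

{(-3, 4), (10/3 - 2*sqrt(29)*I/3, -5/3 - sqrt(29)*I/3), (10/3 + 2*sqrt(29)*I/3, -5/3 + sqrt(29)*I/3)}

Compute a lex Gröbner basis by Buchberger's algorithm.
f_1 = ab - 6a - 3b^2 + 2b + 34, LT = ab.
f_2 = -11ab - 132, LT = ab.

S(f_1,f_2): lcm = ab. S = -6a - 3b^2 + 2b + 22.
  leading term a: no divisor's leading term divides it; move -6a to the remainder.
  leading term b^2: no divisor's leading term divides it; move -3b^2 to the remainder.
  leading term b: no divisor's leading term divides it; move 2b to the remainder.
  leading term 1: no divisor's leading term divides it; move 22 to the remainder.
  remainder -6a - 3b^2 + 2b + 22 ≠ 0; add h_3 = -6a - 3b^2 + 2b + 22 to the basis.

S(f_1,h_3): lcm = ab. S = -6a - 1/2b^3 - 8/3b^2 + 17/3b + 34.
  leading term a: subtract (1)·h_3 from -6a - 1/2b^3 - 8/3b^2 + 17/3b + 34 → -1/2b^3 + 1/3b^2 + 11/3b + 12
  leading term b^3: no divisor's leading term divides it; move -1/2b^3 to the remainder.
  leading term b^2: no divisor's leading term divides it; move 1/3b^2 to the remainder.
  leading term b: no divisor's leading term divides it; move 11/3b to the remainder.
  leading term 1: no divisor's leading term divides it; move 12 to the remainder.
  remainder -1/2b^3 + 1/3b^2 + 11/3b + 12 ≠ 0; add h_4 = -1/2b^3 + 1/3b^2 + 11/3b + 12 to the basis.

The other S-polynomials (S(f_2,h_3), S(f_1,h_4), S(f_2,h_4), S(h_3,h_4)) all reduce to 0 modulo the current basis, so we have a Gröbner basis.
Inter-reduce: drop elements whose leading term is divisible by another's, tail-reduce, and make monic.
Reduced Gröbner basis: {a + 1/2b^2 - 1/3b - 11/3, b^3 - 2/3b^2 - 22/3b - 24}.

A lex Gröbner basis eliminates variables successively. Here b^3 - 2/3b^2 - 22/3b - 24 depends only on b, with roots {4, -5/3 - sqrt(29)*I/3, -5/3 + sqrt(29)*I/3}; lifting each root through the earlier basis elements recovers the full solutions.
  b = 4: the earlier basis element becomes a + 3 = 0, giving a = -3 — point (-3, 4).
  b = -5/3 - sqrt(29)*I/3: the earlier basis element becomes a - 10/3 + 2*sqrt(29)*I/3 = 0, giving a = 10/3 - 2*sqrt(29)*I/3 — point (10/3 - 2*sqrt(29)*I/3, -5/3 - sqrt(29)*I/3).
  b = -5/3 + sqrt(29)*I/3: the earlier basis element becomes a - 10/3 - 2*sqrt(29)*I/3 = 0, giving a = 10/3 + 2*sqrt(29)*I/3 — point (10/3 + 2*sqrt(29)*I/3, -5/3 + sqrt(29)*I/3).
Each listed point satisfies every original equation (direct substitution).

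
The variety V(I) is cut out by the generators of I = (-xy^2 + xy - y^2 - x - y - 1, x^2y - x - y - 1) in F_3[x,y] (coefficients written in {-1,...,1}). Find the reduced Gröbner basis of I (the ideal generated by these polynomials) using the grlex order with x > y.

f_1 = -xy^2 + xy - y^2 - x - y - 1, LT = xy^2.
f_2 = x^2y - x - y - 1, LT = x^2y.

S(f_1,f_2): lcm = x^2y^2. S = -x^2y + xy^2 + x^2 - xy + y^2 + x + y.
  leading term x^2y: subtract (-1)·f_2 from -x^2y + xy^2 + x^2 - xy + y^2 + x + y → xy^2 + x^2 - xy + y^2 - 1
  leading term xy^2: subtract (-1)·f_1 from xy^2 + x^2 - xy + y^2 - 1 → x^2 - x - y + 1
  leading term x^2: no divisor's leading term divides it; move x^2 to the remainder.
  leading term x: no divisor's leading term divides it; move -x to the remainder.
  leading term y: no divisor's leading term divides it; move -y to the remainder.
  leading term 1: no divisor's leading term divides it; move 1 to the remainder.
  remainder x^2 - x - y + 1 ≠ 0; add g_3 = x^2 - x - y + 1 to the basis.

S(f_1,g_3): lcm = x^2y^2. S = -x^2y - xy^2 + y^3 + x^2 + xy - y^2 + x.
  leading term x^2y: subtract (-1)·f_2 from -x^2y - xy^2 + y^3 + x^2 + xy - y^2 + x → -xy^2 + y^3 + x^2 + xy - y^2 - y - 1
  leading term xy^2: subtract (1)·f_1 from -xy^2 + y^3 + x^2 + xy - y^2 - y - 1 → y^3 + x^2 + x
  leading term y^3: no divisor's leading term divides it; move y^3 to the remainder.
  leading term x^2: subtract (1)·g_3 from x^2 + x → -x + y - 1
  leading term x: no divisor's leading term divides it; move -x to the remainder.
  leading term y: no divisor's leading term divides it; move y to the remainder.
  leading term 1: no divisor's leading term divides it; move -1 to the remainder.
  remainder y^3 - x + y - 1 ≠ 0; add g_4 = y^3 - x + y - 1 to the basis.

S(f_2,g_3): lcm = x^2y. S = xy + y^2 - x + y - 1.
  leading term xy: no divisor's leading term divides it; move xy to the remainder.
  leading term y^2: no divisor's leading term divides it; move y^2 to the remainder.
  leading term x: no divisor's leading term divides it; move -x to the remainder.
  leading term y: no divisor's leading term divides it; move y to the remainder.
  leading term 1: no divisor's leading term divides it; move -1 to the remainder.
  remainder xy + y^2 - x + y - 1 ≠ 0; add g_5 = xy + y^2 - x + y - 1 to the basis.

The other S-polynomials (S(f_1,g_4), S(f_2,g_4), S(g_3,g_4), S(f_1,g_5), S(f_2,g_5), S(g_3,g_5), S(g_4,g_5)) all reduce to 0 modulo the current basis, so we have a Gröbner basis.
Inter-reduce: drop elements whose leading term is divisible by another's, tail-reduce, and make monic.

G = {y^3 - x + y - 1, x^2 - x - y + 1, xy + y^2 - x + y - 1}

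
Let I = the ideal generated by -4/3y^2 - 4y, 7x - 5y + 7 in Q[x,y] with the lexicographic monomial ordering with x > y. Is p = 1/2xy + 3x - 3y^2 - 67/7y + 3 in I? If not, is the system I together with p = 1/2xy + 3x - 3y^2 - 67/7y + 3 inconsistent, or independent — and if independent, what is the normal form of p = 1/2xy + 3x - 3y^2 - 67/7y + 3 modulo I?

First compute the reduced Gröbner basis of I by Buchberger's algorithm.
f_1 = -4/3y^2 - 4y, LT = y^2.
f_2 = 7x - 5y + 7, LT = x.

The S-polynomials (S(f_1,f_2)) all reduce to 0 modulo the current basis, so we have a Gröbner basis.
Inter-reduce: drop elements whose leading term is divisible by another's, tail-reduce, and make monic.
Reduced Gröbner basis: {x - 5/7y + 1, y^2 + 3y}.
Label its elements g_1 = x - 5/7y + 1, g_2 = y^2 + 3y.

Reduce p = 1/2xy + 3x - 3y^2 - 67/7y + 3 modulo G:
  leading term xy: subtract (1/2y)·g_1 from 1/2xy + 3x - 3y^2 - 67/7y + 3 → 3x - 37/14y^2 - 141/14y + 3
  leading term x: subtract (3)·g_1 from 3x - 37/14y^2 - 141/14y + 3 → -37/14y^2 - 111/14y
  leading term y^2: subtract (-37/14)·g_2 from -37/14y^2 - 111/14y → 0
  normal form = 0.
Since the normal form is 0, p ∈ I.

1/2xy + 3x - 3y^2 - 67/7y + 3 lies in I (it reduces to 0).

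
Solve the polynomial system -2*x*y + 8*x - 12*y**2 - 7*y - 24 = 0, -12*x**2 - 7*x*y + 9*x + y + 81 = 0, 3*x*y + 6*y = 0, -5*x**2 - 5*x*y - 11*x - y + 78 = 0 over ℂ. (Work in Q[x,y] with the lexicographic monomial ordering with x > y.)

{(3, 0)}

Compute a lex Gröbner basis by Buchberger's algorithm.
f_1 = -2*x*y + 8*x - 12*y**2 - 7*y - 24, LT = x*y.
f_2 = -12*x**2 - 7*x*y + 9*x + y + 81, LT = x**2.
f_3 = 3*x*y + 6*y, LT = x*y.
f_4 = -5*x**2 - 5*x*y - 11*x - y + 78, LT = x**2.

S(f_1,f_2): lcm = x**2*y. S = -4*x**2 + 65/12*x*y**2 + 17/4*x*y + 12*x + 1/12*y**2 + 27/4*y.
  leading term x**2: subtract (1/3)·f_2 from -4*x**2 + 65/12*x*y**2 + 17/4*x*y + 12*x + 1/12*y**2 + 27/4*y → 65/12*x*y**2 + 79/12*x*y + 9*x + 1/12*y**2 + 77/12*y - 27
  leading term x*y**2: subtract (-65/24*y)·f_1 from 65/12*x*y**2 + 79/12*x*y + 9*x + 1/12*y**2 + 77/12*y - 27 → 113/4*x*y + 9*x - 65/2*y**3 - 151/8*y**2 - 703/12*y - 27
  leading term x*y: subtract (-113/8)·f_1 from 113/4*x*y + 9*x - 65/2*y**3 - 151/8*y**2 - 703/12*y - 27 → 122*x - 65/2*y**3 - 1507/8*y**2 - 3779/24*y - 366
  leading term x: no divisor's leading term divides it; move 122*x to the remainder.
  leading term y**3: no divisor's leading term divides it; move -65/2*y**3 to the remainder.
  leading term y**2: no divisor's leading term divides it; move -1507/8*y**2 to the remainder.
  leading term y: no divisor's leading term divides it; move -3779/24*y to the remainder.
  leading term 1: no divisor's leading term divides it; move -366 to the remainder.
  remainder 122*x - 65/2*y**3 - 1507/8*y**2 - 3779/24*y - 366 ≠ 0; add h_5 = 122*x - 65/2*y**3 - 1507/8*y**2 - 3779/24*y - 366 to the basis.

S(f_1,f_3): lcm = x*y. S = -4*x + 6*y**2 + 3/2*y + 12.
  leading term x: subtract (-2/61)·h_5 from -4*x + 6*y**2 + 3/2*y + 12 → -65/61*y**3 - 43/244*y**2 - 2681/732*y
  leading term y**3: no divisor's leading term divides it; move -65/61*y**3 to the remainder.
  leading term y**2: no divisor's leading term divides it; move -43/244*y**2 to the remainder.
  leading term y: no divisor's leading term divides it; move -2681/732*y to the remainder.
  remainder -65/61*y**3 - 43/244*y**2 - 2681/732*y ≠ 0; add h_6 = -65/61*y**3 - 43/244*y**2 - 2681/732*y to the basis.

S(f_1,f_4): lcm = x**2*y. S = -4*x**2 + 5*x*y**2 + 13/10*x*y + 12*x - 1/5*y**2 + 78/5*y.
  leading term x**2: subtract (1/3)·f_2 from -4*x**2 + 5*x*y**2 + 13/10*x*y + 12*x - 1/5*y**2 + 78/5*y → 5*x*y**2 + 109/30*x*y + 9*x - 1/5*y**2 + 229/15*y - 27
  leading term x*y**2: subtract (-5/2*y)·f_1 from 5*x*y**2 + 109/30*x*y + 9*x - 1/5*y**2 + 229/15*y - 27 → 709/30*x*y + 9*x - 30*y**3 - 177/10*y**2 - 671/15*y - 27
  leading term x*y: subtract (-709/60)·f_1 from 709/30*x*y + 9*x - 30*y**3 - 177/10*y**2 - 671/15*y - 27 → 1553/15*x - 30*y**3 - 319/2*y**2 - 2549/20*y - 1553/5
  leading term x: subtract (1553/1830)·h_5 from 1553/15*x - 30*y**3 - 319/2*y**2 - 2549/20*y - 1553/5 → -1771/732*y**3 + 5291/14640*y**2 + 271183/43920*y
  leading term y**3: subtract (1771/780)·h_6 from -1771/732*y**3 + 5291/14640*y**2 + 271183/43920*y → 99/130*y**2 + 1507/104*y
  leading term y**2: no divisor's leading term divides it; move 99/130*y**2 to the remainder.
  leading term y: no divisor's leading term divides it; move 1507/104*y to the remainder.
  remainder 99/130*y**2 + 1507/104*y ≠ 0; add h_7 = 99/130*y**2 + 1507/104*y to the basis.

S(f_2,f_3): lcm = x**2*y. S = 7/12*x*y**2 - 11/4*x*y - 1/12*y**2 - 27/4*y.
  leading term x*y**2: subtract (-7/24*y)·f_1 from 7/12*x*y**2 - 11/4*x*y - 1/12*y**2 - 27/4*y → -5/12*x*y - 7/2*y**3 - 17/8*y**2 - 55/4*y
  leading term x*y: subtract (5/24)·f_1 from -5/12*x*y - 7/2*y**3 - 17/8*y**2 - 55/4*y → -5/3*x - 7/2*y**3 + 3/8*y**2 - 295/24*y + 5
  leading term x: subtract (-5/366)·h_5 from -5/3*x - 7/2*y**3 + 3/8*y**2 - 295/24*y + 5 → -2887/732*y**3 - 6437/2928*y**2 - 126865/8784*y
  leading term y**3: subtract (2887/780)·h_6 from -2887/732*y**3 - 6437/2928*y**2 - 126865/8784*y → -201/130*y**2 - 461/520*y
  leading term y**2: subtract (-67/33)·h_7 from -201/130*y**2 - 461/520*y → 428/15*y
  leading term y: no divisor's leading term divides it; move 428/15*y to the remainder.
  remainder 428/15*y ≠ 0; add h_8 = 428/15*y to the basis.

The other S-polynomials (S(f_2,f_4), S(f_3,f_4), S(f_1,h_5), S(f_2,h_5), S(f_3,h_5), S(f_4,h_5), S(f_1,h_6), S(f_2,h_6), S(f_3,h_6), S(f_4,h_6), S(h_5,h_6), S(f_1,h_7), S(f_2,h_7), S(f_3,h_7), S(f_4,h_7), S(h_5,h_7), S(h_6,h_7), S(f_1,h_8), S(f_2,h_8), S(f_3,h_8), S(f_4,h_8), S(h_5,h_8), S(h_6,h_8), S(h_7,h_8)) all reduce to 0 modulo the current basis, so we have a Gröbner basis.
Inter-reduce: drop elements whose leading term is divisible by another's, tail-reduce, and make monic.
Reduced Gröbner basis: {x - 3, y}.

The lex basis is triangular: the last element involves only y. Solving y = 0 gives y ∈ {0}; substituting each value into the earlier elements determines the remaining variables.
  y = 0: the earlier basis element becomes x - 3 = 0, giving x = 3 — point (3, 0).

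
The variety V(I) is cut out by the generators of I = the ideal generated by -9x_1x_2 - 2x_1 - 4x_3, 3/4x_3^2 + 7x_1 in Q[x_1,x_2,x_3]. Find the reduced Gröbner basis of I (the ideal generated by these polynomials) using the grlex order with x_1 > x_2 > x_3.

The reduced Gröbner basis is the canonical form of the ideal for this ordering.

f_1 = -9x_1x_2 - 2x_1 - 4x_3, LT = x_1x_2.
f_2 = 3/4x_3^2 + 7x_1, LT = x_3^2.

S(f_1,f_2): leading monomials are coprime, so the S-polynomial reduces to 0 (Buchberger's first criterion).
Every S-polynomial of the final basis reduces to 0, so we have a Gröbner basis.

G = {x_1x_2 + 2/9x_1 + 4/9x_3, x_3^2 + 28/3x_1}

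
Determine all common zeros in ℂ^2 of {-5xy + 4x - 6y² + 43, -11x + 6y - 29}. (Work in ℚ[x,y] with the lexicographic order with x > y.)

Compute a lex Gröbner basis by Buchberger's algorithm.
f_1 = -5xy + 4x - 6y² + 43, LT = xy.
f_2 = -11x + 6y - 29, LT = x.

S(f_1,f_2): lcm = xy. S = -⅘x + 96/55y² - 29/11y - 43/5.
  leading term x: subtract (4/55)·f_2 from -⅘x + 96/55y² - 29/11y - 43/5 → 96/55y² - 169/55y - 357/55
  leading term y²: no divisor's leading term divides it; move 96/55y² to the remainder.
  leading term y: no divisor's leading term divides it; move -169/55y to the remainder.
  leading term 1: no divisor's leading term divides it; move -357/55 to the remainder.
  remainder 96/55y² - 169/55y - 357/55 ≠ 0; add h_3 = 96/55y² - 169/55y - 357/55 to the basis.

S(f_1,h_3): lcm = xy². S = 461/480xy + 119/32x + 6/5y³ - 43/5y.
  leading term xy: subtract (-461/2400)·f_1 from 461/480xy + 119/32x + 6/5y³ - 43/5y → 10769/2400x + 6/5y³ - 461/400y² - 43/5y + 19823/2400
  leading term x: subtract (-979/2400)·f_2 from 10769/2400x + 6/5y³ - 461/400y² - 43/5y + 19823/2400 → 6/5y³ - 461/400y² - 2461/400y - 357/100
  leading term y³: subtract (11/16y)·h_3 from 6/5y³ - 461/400y² - 2461/400y - 357/100 → 24/25y² - 169/100y - 357/100
  leading term y²: subtract (11/20)·h_3 from 24/25y² - 169/100y - 357/100 → 0
  remainder 0.

S(f_2,h_3): leading monomials are coprime, so the S-polynomial reduces to 0 (Buchberger's first criterion).
Every S-polynomial of the final basis reduces to 0, so we have a Gröbner basis.
Inter-reduce: drop elements whose leading term is divisible by another's, tail-reduce, and make monic.
Reduced Gröbner basis: {x - 6/11y + 29/11, y² - 169/96y - 119/32}.

A lex Gröbner basis eliminates variables successively. Here y² - 169/96y - 119/32 depends only on y, with roots {-119/96, 3}; lifting each root through the earlier basis elements recovers the full solutions.
  y = -119/96: the earlier basis element becomes x + 53/16 = 0, giving x = -53/16 — point (-53/16, -119/96).
  y = 3: the earlier basis element becomes x + 1 = 0, giving x = -1 — point (-1, 3).
Check: every point annihilates each of the original generators.

{(-53/16, -119/96), (-1, 3)}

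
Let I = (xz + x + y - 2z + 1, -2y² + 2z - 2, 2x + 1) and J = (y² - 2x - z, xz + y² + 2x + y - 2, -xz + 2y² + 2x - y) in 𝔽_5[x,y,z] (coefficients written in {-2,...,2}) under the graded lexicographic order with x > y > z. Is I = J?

Since reduced Gröbner bases are canonical representatives of ideals under a given ordering, it suffices to compute and compare them.
Buchberger on the first generating set:
f_1 = xz + x + y - 2z + 1, LT = xz.
f_2 = -2y² + 2z - 2, LT = y².
f_3 = 2x + 1, LT = x.

S(f_1,f_2): leading monomials are coprime, so the S-polynomial reduces to 0 (Buchberger's first criterion).
S(f_1,f_3): lcm = xz. S = x + y + 1.
  leading term x: subtract (-2)·f_3 from x + y + 1 → y - 2
  leading term y: no divisor's leading term divides it; move y to the remainder.
  leading term 1: no divisor's leading term divides it; move -2 to the remainder.
  remainder y - 2 ≠ 0; add g_4 = y - 2 to the basis.

S(f_2,f_3): leading monomials are coprime, so the S-polynomial reduces to 0 (Buchberger's first criterion).
S(f_1,g_4): leading monomials are coprime, so the S-polynomial reduces to 0 (Buchberger's first criterion).
S(f_2,g_4): lcm = y². S = 2y - z + 1.
  leading term y: subtract (2)·g_4 from 2y - z + 1 → -z
  leading term z: no divisor's leading term divides it; move -z to the remainder.
  remainder -z ≠ 0; add g_5 = -z to the basis.

S(f_3,g_4): leading monomials are coprime, so the S-polynomial reduces to 0 (Buchberger's first criterion).
S(f_1,g_5): lcm = xz. S = x + y - 2z + 1.
  leading term x: subtract (-2)·f_3 from x + y - 2z + 1 → y - 2z - 2
  leading term y: subtract (1)·g_4 from y - 2z - 2 → -2z
  leading term z: subtract (2)·g_5 from -2z → 0
  remainder 0.

S(f_2,g_5): leading monomials are coprime, so the S-polynomial reduces to 0 (Buchberger's first criterion).
S(f_3,g_5): leading monomials are coprime, so the S-polynomial reduces to 0 (Buchberger's first criterion).
S(g_4,g_5): leading monomials are coprime, so the S-polynomial reduces to 0 (Buchberger's first criterion).
Every S-polynomial of the final basis reduces to 0, so we have a Gröbner basis.
Inter-reduce: drop elements whose leading term is divisible by another's, tail-reduce, and make monic.
Reduced Gröbner basis: {x - 2, y - 2, z}.

Buchberger on the second generating set:
h_1 = y² - 2x - z, LT = y².
h_2 = xz + y² + 2x + y - 2, LT = xz.
h_3 = -xz + 2y² + 2x - y, LT = xz.

S(h_1,h_2): leading monomials are coprime, so the S-polynomial reduces to 0 (Buchberger's first criterion).
S(h_1,h_3): leading monomials are coprime, so the S-polynomial reduces to 0 (Buchberger's first criterion).
S(h_2,h_3): lcm = xz. S = -2y² - x - 2.
  leading term y²: subtract (-2)·h_1 from -2y² - x - 2 → -2z - 2
  leading term z: no divisor's leading term divides it; move -2z to the remainder.
  leading term 1: no divisor's leading term divides it; move -2 to the remainder.
  remainder -2z - 2 ≠ 0; add k_4 = -2z - 2 to the basis.

S(h_1,k_4): leading monomials are coprime, so the S-polynomial reduces to 0 (Buchberger's first criterion).
S(h_2,k_4): lcm = xz. S = y² + x + y - 2.
  leading term y²: subtract (1)·h_1 from y² + x + y - 2 → -2x + y + z - 2
  leading term x: no divisor's leading term divides it; move -2x to the remainder.
  leading term y: no divisor's leading term divides it; move y to the remainder.
  leading term z: subtract (2)·k_4 from z - 2 → 2
  leading term 1: no divisor's leading term divides it; move 2 to the remainder.
  remainder -2x + y + 2 ≠ 0; add k_5 = -2x + y + 2 to the basis.

S(h_3,k_4): lcm = xz. S = -2y² + 2x + y.
  leading term y²: subtract (-2)·h_1 from -2y² + 2x + y → -2x + y - 2z
  leading term x: subtract (1)·k_5 from -2x + y - 2z → -2z - 2
  leading term z: subtract (1)·k_4 from -2z - 2 → 0
  remainder 0.

S(h_1,k_5): leading monomials are coprime, so the S-polynomial reduces to 0 (Buchberger's first criterion).
S(h_2,k_5): lcm = xz. S = y² - 2yz + 2x + y + z - 2.
  leading term y²: subtract (1)·h_1 from y² - 2yz + 2x + y + z - 2 → -2yz - x + y + 2z - 2
  leading term yz: subtract (y)·k_4 from -2yz - x + y + 2z - 2 → -x - 2y + 2z - 2
  leading term x: subtract (-2)·k_5 from -x - 2y + 2z - 2 → 2z + 2
  leading term z: subtract (-1)·k_4 from 2z + 2 → 0
  remainder 0.

S(h_3,k_5): lcm = xz. S = -2y² - 2yz - 2x + y + z.
  leading term y²: subtract (-2)·h_1 from -2y² - 2yz - 2x + y + z → -2yz - x + y - z
  leading term yz: subtract (y)·k_4 from -2yz - x + y - z → -x - 2y - z
  leading term x: subtract (-2)·k_5 from -x - 2y - z → -z - 1
  leading term z: subtract (-2)·k_4 from -z - 1 → 0
  remainder 0.

S(k_4,k_5): leading monomials are coprime, so the S-polynomial reduces to 0 (Buchberger's first criterion).
Every S-polynomial of the final basis reduces to 0, so we have a Gröbner basis.
Inter-reduce: drop elements whose leading term is divisible by another's, tail-reduce, and make monic.
Reduced Gröbner basis: {y² - y - 1, x + 2y - 1, z + 1}.

These differ, so the ideals are not equal.

No, the ideals differ.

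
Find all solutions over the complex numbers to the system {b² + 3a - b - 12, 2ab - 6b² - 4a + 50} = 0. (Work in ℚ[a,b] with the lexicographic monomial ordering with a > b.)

{(2, 3), (-5*sqrt(13)/3 - 16/3, -9/2 - sqrt(13)/2), (-16/3 + 5*sqrt(13)/3, -9/2 + sqrt(13)/2)}

Compute a lex Gröbner basis by Buchberger's algorithm.
f_1 = 3a + b² - b - 12, LT = a.
f_2 = 2ab - 4a - 6b² + 50, LT = ab.

S(f_1,f_2): lcm = ab. S = 2a + ⅓b³ + 8/3b² - 4b - 25.
  leading term a: subtract (⅔)·f_1 from 2a + ⅓b³ + 8/3b² - 4b - 25 → ⅓b³ + 2b² - 10/3b - 17
  leading term b³: no divisor's leading term divides it; move ⅓b³ to the remainder.
  leading term b²: no divisor's leading term divides it; move 2b² to the remainder.
  leading term b: no divisor's leading term divides it; move -10/3b to the remainder.
  leading term 1: no divisor's leading term divides it; move -17 to the remainder.
  remainder ⅓b³ + 2b² - 10/3b - 17 ≠ 0; add h_3 = ⅓b³ + 2b² - 10/3b - 17 to the basis.

The other S-polynomials (S(f_1,h_3), S(f_2,h_3)) all reduce to 0 modulo the current basis, so we have a Gröbner basis.
Inter-reduce: drop elements whose leading term is divisible by another's, tail-reduce, and make monic.
Reduced Gröbner basis: {a + ⅓b² - ⅓b - 4, b³ + 6b² - 10b - 51}.

Elimination: the polynomial b³ + 6b² - 10b - 51 lies in the elimination ideal for b, so b ∈ {3, -9/2 - sqrt(13)/2, -9/2 + sqrt(13)/2}. For each such b, the remaining basis elements (now univariate) give the rest of the solution.
  b = 3: the earlier basis element becomes a - 2 = 0, giving a = 2 — point (2, 3).
  b = -9/2 - sqrt(13)/2: the earlier basis element becomes a + 16/3 + 5*sqrt(13)/3 = 0, giving a = -5*sqrt(13)/3 - 16/3 — point (-5*sqrt(13)/3 - 16/3, -9/2 - sqrt(13)/2).
  b = -9/2 + sqrt(13)/2: the earlier basis element becomes a - 5*sqrt(13)/3 + 16/3 = 0, giving a = -16/3 + 5*sqrt(13)/3 — point (-16/3 + 5*sqrt(13)/3, -9/2 + sqrt(13)/2).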